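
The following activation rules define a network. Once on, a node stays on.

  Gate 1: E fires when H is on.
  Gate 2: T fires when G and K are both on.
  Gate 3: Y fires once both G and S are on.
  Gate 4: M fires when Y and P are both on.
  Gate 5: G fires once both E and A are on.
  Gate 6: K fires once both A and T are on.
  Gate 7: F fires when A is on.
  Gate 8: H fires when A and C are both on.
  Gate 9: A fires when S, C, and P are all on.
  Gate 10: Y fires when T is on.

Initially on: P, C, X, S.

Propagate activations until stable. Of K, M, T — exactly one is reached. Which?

Gate 9: S, C, and P on → A on.
A and C are on, so H fires (Gate 8).
H is on, so E fires (Gate 1).
Gate 5: E and A on → G on.
Gate 3: G and S on → Y on.
Y and P are on, so M fires (Gate 4).
T would need G and K (Gate 2), but K never turns on. K would need A and T (Gate 6), but T never turns on.

M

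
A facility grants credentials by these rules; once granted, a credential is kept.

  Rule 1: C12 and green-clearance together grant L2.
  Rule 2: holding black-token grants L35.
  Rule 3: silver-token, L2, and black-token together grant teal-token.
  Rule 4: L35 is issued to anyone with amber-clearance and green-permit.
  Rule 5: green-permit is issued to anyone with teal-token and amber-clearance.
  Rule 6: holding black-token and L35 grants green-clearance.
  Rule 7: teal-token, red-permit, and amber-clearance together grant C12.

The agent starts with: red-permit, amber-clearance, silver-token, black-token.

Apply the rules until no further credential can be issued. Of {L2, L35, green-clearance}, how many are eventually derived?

2

Holding black-token grants L35 (Rule 2).
Holding black-token and L35 grants green-clearance (Rule 6).
L2 would need C12 and green-clearance (Rule 1), but C12 is never granted.
L35: reached.
green-clearance: reached.
Reached: L35 and green-clearance — 2 of the 3.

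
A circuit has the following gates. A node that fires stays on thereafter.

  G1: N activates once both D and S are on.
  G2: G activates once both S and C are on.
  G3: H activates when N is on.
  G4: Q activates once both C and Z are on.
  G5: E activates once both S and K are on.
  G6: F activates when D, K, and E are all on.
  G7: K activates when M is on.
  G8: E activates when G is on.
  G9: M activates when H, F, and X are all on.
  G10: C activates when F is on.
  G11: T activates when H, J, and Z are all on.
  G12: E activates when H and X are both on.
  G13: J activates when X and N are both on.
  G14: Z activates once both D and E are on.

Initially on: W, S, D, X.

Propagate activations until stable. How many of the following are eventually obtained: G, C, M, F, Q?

0

G would need S and C (G2), but C never turns on.
C would need F (G10), but F never turns on.
M would need H, F, and X (G9), but F never turns on.
F would need D, K, and E (G6), but K never turns on.
Q would need C and Z (G4), but C never turns on.
None of the 5 are reached.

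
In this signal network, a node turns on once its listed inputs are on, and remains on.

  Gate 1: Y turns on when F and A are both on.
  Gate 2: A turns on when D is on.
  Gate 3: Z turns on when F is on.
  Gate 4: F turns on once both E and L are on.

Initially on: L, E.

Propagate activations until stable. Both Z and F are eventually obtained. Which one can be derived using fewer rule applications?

F

F: Gate 4: E and L on → F on. [1 rule application]
Z: E and L are on, so F turns on (Gate 4). F is on, so Z turns on (Gate 3). [2 rule applications]
F needs fewer.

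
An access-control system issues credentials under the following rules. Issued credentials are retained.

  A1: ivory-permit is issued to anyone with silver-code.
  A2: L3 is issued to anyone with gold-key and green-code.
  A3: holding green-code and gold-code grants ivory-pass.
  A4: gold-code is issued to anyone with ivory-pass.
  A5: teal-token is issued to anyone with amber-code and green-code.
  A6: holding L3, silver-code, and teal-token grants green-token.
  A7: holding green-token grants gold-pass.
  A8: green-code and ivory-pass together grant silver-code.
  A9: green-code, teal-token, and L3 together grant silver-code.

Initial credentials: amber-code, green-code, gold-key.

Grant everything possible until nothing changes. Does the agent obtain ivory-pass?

No

ivory-pass would need green-code and gold-code (A3), but gold-code is never granted.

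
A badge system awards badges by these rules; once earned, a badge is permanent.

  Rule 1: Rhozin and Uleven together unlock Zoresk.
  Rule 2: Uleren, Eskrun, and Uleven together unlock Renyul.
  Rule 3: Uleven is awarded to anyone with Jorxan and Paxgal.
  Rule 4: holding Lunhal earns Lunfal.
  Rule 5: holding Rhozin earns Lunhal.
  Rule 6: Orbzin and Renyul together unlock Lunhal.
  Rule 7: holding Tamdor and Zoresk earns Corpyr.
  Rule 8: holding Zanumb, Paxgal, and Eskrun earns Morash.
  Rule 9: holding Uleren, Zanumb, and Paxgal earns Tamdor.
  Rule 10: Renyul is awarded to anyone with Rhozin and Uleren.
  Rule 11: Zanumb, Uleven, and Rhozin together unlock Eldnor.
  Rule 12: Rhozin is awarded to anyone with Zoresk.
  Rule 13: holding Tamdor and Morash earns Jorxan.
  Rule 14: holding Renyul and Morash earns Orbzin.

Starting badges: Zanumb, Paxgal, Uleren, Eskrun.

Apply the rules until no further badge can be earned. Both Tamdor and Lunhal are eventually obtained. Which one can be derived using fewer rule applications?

Tamdor

Tamdor: With Uleren, Zanumb, and Paxgal, Tamdor is earned (Rule 9). [1 rule application]
Lunhal: With Uleren, Zanumb, and Paxgal, Tamdor is earned (Rule 9). With Zanumb, Paxgal, and Eskrun, Morash is earned (Rule 8). With Tamdor and Morash, Jorxan is earned (Rule 13). With Jorxan and Paxgal, Uleven is earned (Rule 3). With Uleren, Eskrun, and Uleven, Renyul is earned (Rule 2). With Renyul and Morash, Orbzin is earned (Rule 14). With Orbzin and Renyul, Lunhal is earned (Rule 6). [7 rule applications]
Tamdor needs fewer.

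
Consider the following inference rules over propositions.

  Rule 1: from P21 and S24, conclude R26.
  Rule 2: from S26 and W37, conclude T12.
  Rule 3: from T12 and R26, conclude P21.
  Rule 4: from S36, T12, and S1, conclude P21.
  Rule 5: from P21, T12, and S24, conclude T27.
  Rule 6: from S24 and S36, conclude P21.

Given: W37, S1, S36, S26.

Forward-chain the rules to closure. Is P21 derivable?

From S26 and W37, Rule 2 gives T12.
From S36, T12, and S1, Rule 4 gives P21.

Yes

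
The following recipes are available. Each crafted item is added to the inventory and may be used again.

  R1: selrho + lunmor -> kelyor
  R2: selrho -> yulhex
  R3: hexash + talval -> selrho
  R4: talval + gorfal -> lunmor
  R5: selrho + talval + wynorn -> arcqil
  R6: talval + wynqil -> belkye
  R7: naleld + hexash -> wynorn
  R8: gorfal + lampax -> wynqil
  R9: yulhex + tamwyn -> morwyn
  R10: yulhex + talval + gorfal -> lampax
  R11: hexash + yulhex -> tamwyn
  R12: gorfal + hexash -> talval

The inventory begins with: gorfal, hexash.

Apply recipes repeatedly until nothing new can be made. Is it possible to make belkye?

Yes

Using R12, gorfal and hexash make talval.
hexash + talval -> selrho (R3).
Using R2, selrho makes yulhex.
yulhex + talval + gorfal -> lampax (R10).
Using R8, gorfal and lampax make wynqil.
Using R6, talval and wynqil make belkye.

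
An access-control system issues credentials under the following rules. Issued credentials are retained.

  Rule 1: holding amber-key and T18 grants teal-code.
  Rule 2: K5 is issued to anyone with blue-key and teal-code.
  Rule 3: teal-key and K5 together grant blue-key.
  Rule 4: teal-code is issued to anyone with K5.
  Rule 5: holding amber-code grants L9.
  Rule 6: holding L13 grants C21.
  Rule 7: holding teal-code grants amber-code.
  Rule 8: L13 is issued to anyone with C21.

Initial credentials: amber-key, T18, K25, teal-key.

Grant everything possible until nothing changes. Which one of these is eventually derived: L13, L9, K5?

Holding amber-key and T18 grants teal-code (Rule 1).
Holding teal-code grants amber-code (Rule 7).
Holding amber-code grants L9 (Rule 5).
K5 would need blue-key and teal-code (Rule 2), but blue-key is never granted. L13 would need C21 (Rule 8), but C21 is never granted.

L9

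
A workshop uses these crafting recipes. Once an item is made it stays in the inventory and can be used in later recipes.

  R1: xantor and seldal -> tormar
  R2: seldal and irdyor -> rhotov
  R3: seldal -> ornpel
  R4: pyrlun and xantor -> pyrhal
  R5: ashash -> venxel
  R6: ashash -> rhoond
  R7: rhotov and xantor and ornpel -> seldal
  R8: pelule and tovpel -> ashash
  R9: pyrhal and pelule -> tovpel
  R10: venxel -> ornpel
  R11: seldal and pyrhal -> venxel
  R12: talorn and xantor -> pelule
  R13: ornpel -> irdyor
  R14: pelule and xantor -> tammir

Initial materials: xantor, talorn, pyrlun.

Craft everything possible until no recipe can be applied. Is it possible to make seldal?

No

seldal would need rhotov, xantor, and ornpel (R7), but rhotov is never obtained.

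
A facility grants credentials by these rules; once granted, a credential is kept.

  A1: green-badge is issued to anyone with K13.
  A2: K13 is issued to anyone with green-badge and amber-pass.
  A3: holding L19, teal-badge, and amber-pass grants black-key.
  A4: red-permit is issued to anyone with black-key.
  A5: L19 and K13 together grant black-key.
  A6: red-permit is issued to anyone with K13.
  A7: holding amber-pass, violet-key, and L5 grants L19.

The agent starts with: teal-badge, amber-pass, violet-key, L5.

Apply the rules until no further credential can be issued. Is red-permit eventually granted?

Holding amber-pass, violet-key, and L5 grants L19 (A7).
Holding L19, teal-badge, and amber-pass grants black-key (A3).
Holding black-key grants red-permit (A4).

Yes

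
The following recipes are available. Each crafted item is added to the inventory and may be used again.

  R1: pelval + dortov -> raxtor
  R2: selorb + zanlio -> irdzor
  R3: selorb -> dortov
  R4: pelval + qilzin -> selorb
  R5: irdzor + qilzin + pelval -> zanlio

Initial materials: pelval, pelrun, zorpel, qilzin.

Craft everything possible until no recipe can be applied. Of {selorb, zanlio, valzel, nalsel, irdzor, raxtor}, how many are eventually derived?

pelval + qilzin -> selorb (R4).
Using R3, selorb makes dortov.
pelval + dortov -> raxtor (R1).
selorb: reached.
zanlio would need irdzor, qilzin, and pelval (R5), but irdzor is never obtained.
No rule produces valzel, and it is not given.
No rule produces nalsel, and it is not given.
irdzor would need selorb and zanlio (R2), but zanlio is never obtained.
raxtor: reached.
Reached: selorb and raxtor — 2 of the 6.

2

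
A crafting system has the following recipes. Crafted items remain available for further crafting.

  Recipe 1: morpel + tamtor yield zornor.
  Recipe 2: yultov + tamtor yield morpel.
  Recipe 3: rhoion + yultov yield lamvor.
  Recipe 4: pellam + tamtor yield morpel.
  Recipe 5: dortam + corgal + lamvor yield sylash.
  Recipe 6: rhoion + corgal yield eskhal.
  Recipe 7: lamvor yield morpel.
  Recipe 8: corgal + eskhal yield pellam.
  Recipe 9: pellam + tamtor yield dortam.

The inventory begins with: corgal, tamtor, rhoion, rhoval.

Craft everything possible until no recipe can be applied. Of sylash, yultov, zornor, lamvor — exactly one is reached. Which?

Using Recipe 6, rhoion and corgal make eskhal.
corgal + eskhal → pellam (Recipe 8).
Using Recipe 4, pellam and tamtor make morpel.
Using Recipe 1, morpel and tamtor make zornor.
sylash would need dortam, corgal, and lamvor (Recipe 5), but lamvor is never obtained. lamvor would need rhoion and yultov (Recipe 3), but yultov is never obtained. No rule produces yultov, and it is not given.

zornor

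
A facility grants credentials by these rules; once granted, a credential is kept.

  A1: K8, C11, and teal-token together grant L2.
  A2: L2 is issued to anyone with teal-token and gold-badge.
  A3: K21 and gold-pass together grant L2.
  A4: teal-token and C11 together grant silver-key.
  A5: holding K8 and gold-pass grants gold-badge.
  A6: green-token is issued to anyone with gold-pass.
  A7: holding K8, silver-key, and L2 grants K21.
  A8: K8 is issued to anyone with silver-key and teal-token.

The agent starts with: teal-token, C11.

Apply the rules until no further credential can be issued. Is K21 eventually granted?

Yes

Holding teal-token and C11 grants silver-key (A4).
Holding silver-key and teal-token grants K8 (A8).
Holding K8, C11, and teal-token grants L2 (A1).
Holding K8, silver-key, and L2 grants K21 (A7).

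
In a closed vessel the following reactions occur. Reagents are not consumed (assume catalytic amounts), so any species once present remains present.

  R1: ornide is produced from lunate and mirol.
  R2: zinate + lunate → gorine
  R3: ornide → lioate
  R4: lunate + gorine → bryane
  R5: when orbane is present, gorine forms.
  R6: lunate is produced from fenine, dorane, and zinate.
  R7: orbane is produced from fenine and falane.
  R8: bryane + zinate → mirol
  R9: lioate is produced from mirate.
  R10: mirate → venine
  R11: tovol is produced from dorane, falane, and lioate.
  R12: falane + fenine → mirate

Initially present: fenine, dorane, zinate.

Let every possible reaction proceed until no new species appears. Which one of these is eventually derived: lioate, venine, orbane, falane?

fenine, dorane, and zinate present → lunate forms (R6).
zinate and lunate present → gorine forms (R2).
lunate and gorine present → bryane forms (R4).
bryane and zinate present → mirol forms (R8).
lunate and mirol present → ornide forms (R1).
ornide present → lioate forms (R3).
No rule produces falane, and it is not given. orbane would need fenine and falane (R7), but falane never forms. venine would need mirate (R10), but mirate never forms.

lioate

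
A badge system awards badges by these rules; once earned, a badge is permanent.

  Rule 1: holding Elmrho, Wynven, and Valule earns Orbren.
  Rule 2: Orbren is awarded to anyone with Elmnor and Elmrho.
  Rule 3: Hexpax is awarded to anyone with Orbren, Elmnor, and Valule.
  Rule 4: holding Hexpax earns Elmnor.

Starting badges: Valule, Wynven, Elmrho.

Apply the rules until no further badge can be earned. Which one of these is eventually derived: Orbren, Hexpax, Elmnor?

With Elmrho, Wynven, and Valule, Orbren is earned (Rule 1).
Elmnor would need Hexpax (Rule 4), but Hexpax is never earned. Hexpax would need Orbren, Elmnor, and Valule (Rule 3), but Elmnor is never earned.

Orbren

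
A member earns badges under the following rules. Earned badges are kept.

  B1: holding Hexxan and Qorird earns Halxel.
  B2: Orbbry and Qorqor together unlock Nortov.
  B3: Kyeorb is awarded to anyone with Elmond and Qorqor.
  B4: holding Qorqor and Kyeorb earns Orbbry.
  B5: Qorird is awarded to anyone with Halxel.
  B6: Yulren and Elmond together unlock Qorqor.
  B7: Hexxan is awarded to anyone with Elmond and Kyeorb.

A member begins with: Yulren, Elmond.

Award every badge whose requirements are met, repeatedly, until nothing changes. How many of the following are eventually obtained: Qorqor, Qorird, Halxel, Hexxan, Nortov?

3

With Yulren and Elmond, Qorqor is earned (B6).
With Elmond and Qorqor, Kyeorb is earned (B3).
With Qorqor and Kyeorb, Orbbry is earned (B4).
With Elmond and Kyeorb, Hexxan is earned (B7).
With Orbbry and Qorqor, Nortov is earned (B2).
Qorqor: reached.
Qorird would need Halxel (B5), but Halxel is never earned.
Halxel would need Hexxan and Qorird (B1), but Qorird is never earned.
Hexxan: reached.
Nortov: reached.
Reached: Qorqor, Hexxan, and Nortov — 3 of the 5.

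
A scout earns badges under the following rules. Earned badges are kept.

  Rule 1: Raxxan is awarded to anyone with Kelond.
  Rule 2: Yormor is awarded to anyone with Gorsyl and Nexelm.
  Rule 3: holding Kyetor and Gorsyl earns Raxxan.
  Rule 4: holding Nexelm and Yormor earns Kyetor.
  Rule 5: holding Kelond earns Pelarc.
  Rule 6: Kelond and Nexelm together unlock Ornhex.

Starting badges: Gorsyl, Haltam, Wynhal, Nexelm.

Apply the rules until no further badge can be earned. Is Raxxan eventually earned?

With Gorsyl and Nexelm, Yormor is earned (Rule 2).
With Nexelm and Yormor, Kyetor is earned (Rule 4).
With Kyetor and Gorsyl, Raxxan is earned (Rule 3).

Yes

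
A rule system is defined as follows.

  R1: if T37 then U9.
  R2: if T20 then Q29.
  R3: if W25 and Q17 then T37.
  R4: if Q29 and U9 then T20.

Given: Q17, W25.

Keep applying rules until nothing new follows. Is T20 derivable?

T20 would need Q29 and U9 (R4), but Q29 is never established.

No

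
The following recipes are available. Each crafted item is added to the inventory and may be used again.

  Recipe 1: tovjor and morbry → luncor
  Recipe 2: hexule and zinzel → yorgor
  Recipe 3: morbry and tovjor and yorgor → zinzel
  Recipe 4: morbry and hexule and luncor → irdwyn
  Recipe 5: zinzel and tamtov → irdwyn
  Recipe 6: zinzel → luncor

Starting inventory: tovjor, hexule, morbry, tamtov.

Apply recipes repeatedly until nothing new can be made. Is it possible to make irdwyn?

Using Recipe 1, tovjor and morbry make luncor.
Using Recipe 4, morbry, hexule, and luncor make irdwyn.

Yes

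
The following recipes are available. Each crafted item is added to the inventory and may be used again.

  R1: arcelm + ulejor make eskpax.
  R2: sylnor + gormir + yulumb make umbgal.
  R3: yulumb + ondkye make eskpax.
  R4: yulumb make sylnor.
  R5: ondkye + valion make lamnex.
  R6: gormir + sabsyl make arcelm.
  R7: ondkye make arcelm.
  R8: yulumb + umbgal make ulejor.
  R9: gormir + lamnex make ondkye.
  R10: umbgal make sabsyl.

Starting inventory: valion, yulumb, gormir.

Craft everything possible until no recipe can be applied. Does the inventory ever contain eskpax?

Yes

Using R4, yulumb makes sylnor.
sylnor + gormir + yulumb → umbgal (R2).
Using R10, umbgal makes sabsyl.
yulumb + umbgal → ulejor (R8).
Using R6, gormir and sabsyl make arcelm.
Using R1, arcelm and ulejor make eskpax.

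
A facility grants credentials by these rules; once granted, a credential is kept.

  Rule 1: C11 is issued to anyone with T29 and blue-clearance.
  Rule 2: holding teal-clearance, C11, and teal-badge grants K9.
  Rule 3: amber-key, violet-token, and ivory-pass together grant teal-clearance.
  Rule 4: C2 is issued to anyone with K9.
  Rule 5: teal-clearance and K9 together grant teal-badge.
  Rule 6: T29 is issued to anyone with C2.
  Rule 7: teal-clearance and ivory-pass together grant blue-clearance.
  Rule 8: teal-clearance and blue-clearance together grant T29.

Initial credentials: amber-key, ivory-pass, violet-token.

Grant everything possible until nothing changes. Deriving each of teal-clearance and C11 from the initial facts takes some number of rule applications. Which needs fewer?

teal-clearance

teal-clearance: Holding amber-key, violet-token, and ivory-pass grants teal-clearance (Rule 3). [1 rule application]
C11: Holding amber-key, violet-token, and ivory-pass grants teal-clearance (Rule 3). Holding teal-clearance and ivory-pass grants blue-clearance (Rule 7). Holding teal-clearance and blue-clearance grants T29 (Rule 8). Holding T29 and blue-clearance grants C11 (Rule 1). [4 rule applications]
teal-clearance needs fewer.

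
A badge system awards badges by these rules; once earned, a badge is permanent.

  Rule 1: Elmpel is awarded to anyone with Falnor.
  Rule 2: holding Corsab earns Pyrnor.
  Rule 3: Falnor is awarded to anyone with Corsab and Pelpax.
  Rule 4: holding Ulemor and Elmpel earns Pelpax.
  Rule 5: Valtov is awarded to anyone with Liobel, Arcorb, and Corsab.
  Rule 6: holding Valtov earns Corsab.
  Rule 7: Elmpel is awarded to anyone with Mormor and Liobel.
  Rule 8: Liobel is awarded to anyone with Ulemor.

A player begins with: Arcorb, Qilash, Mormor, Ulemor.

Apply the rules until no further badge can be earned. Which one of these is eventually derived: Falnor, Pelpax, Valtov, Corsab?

With Ulemor, Liobel is earned (Rule 8).
With Mormor and Liobel, Elmpel is earned (Rule 7).
With Ulemor and Elmpel, Pelpax is earned (Rule 4).
Corsab would need Valtov (Rule 6), but Valtov is never earned. Valtov would need Liobel, Arcorb, and Corsab (Rule 5), but Corsab is never earned. Falnor would need Corsab and Pelpax (Rule 3), but Corsab is never earned.

Pelpax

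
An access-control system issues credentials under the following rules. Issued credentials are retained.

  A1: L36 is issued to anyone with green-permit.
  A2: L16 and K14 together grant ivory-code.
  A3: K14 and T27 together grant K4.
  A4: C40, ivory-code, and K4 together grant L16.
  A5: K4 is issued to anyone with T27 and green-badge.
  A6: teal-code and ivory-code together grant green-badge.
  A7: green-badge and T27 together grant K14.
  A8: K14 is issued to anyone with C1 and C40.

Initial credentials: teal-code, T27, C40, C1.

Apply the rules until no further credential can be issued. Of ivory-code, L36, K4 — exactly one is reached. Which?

Holding C1 and C40 grants K14 (A8).
Holding K14 and T27 grants K4 (A3).
ivory-code would need L16 and K14 (A2), but L16 is never granted. L36 would need green-permit (A1), but green-permit is never granted.

K4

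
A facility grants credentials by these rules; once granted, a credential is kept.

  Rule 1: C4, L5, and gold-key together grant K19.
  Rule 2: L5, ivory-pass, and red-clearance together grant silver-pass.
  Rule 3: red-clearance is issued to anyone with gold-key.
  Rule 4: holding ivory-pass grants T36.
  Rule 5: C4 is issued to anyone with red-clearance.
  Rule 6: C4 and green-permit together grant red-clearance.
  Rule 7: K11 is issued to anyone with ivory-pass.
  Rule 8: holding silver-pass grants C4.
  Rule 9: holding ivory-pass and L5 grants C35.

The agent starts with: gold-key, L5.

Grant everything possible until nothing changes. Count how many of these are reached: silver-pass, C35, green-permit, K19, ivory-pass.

Holding gold-key grants red-clearance (Rule 3).
Holding red-clearance grants C4 (Rule 5).
Holding C4, L5, and gold-key grants K19 (Rule 1).
silver-pass would need L5, ivory-pass, and red-clearance (Rule 2), but ivory-pass is never granted.
C35 would need ivory-pass and L5 (Rule 9), but ivory-pass is never granted.
No rule produces green-permit, and it is not given.
K19: reached.
No rule produces ivory-pass, and it is not given.
Reached: K19 — 1 of the 5.

1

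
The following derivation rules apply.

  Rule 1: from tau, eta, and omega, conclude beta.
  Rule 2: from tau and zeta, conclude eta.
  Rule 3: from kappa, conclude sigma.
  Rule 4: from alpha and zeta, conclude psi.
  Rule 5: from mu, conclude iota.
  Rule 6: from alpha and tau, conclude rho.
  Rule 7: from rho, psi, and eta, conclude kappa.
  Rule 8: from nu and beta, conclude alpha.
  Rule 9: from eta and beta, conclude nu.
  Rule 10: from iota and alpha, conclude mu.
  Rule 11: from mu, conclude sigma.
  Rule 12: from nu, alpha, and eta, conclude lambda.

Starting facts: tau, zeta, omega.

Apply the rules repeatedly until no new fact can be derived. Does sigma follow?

From tau and zeta, Rule 2 gives eta.
tau, eta, and omega hold, so beta follows (Rule 1).
eta and beta hold, so nu follows (Rule 9).
From nu and beta, Rule 8 gives alpha.
alpha and tau hold, so rho follows (Rule 6).
alpha and zeta hold, so psi follows (Rule 4).
rho, psi, and eta hold, so kappa follows (Rule 7).
kappa holds, so sigma follows (Rule 3).

Yes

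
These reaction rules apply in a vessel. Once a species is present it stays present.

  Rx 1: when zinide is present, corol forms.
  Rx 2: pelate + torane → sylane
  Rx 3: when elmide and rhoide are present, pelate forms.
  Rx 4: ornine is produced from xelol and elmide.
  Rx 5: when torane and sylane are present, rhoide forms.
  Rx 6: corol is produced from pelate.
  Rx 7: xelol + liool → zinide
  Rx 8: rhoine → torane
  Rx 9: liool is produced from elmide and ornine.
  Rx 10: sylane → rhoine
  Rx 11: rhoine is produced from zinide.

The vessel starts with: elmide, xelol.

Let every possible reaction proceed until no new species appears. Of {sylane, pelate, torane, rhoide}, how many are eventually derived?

1

xelol and elmide present → ornine forms (Rx 4).
elmide and ornine present → liool forms (Rx 9).
xelol and liool present → zinide forms (Rx 7).
zinide present → rhoine forms (Rx 11).
rhoine present → torane forms (Rx 8).
sylane would need pelate and torane (Rx 2), but pelate never forms.
pelate would need elmide and rhoide (Rx 3), but rhoide never forms.
torane: reached.
rhoide would need torane and sylane (Rx 5), but sylane never forms.
Reached: torane — 1 of the 4.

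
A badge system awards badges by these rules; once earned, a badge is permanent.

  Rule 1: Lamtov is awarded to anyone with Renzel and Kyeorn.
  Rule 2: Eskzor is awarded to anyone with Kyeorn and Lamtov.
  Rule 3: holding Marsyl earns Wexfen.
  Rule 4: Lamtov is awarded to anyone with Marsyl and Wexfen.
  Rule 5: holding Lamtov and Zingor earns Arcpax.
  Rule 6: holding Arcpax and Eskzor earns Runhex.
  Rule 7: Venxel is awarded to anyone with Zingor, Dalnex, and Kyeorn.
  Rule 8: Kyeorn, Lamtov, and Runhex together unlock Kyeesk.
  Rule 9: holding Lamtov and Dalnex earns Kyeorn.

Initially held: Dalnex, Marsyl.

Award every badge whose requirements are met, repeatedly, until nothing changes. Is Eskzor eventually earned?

Yes

With Marsyl, Wexfen is earned (Rule 3).
With Marsyl and Wexfen, Lamtov is earned (Rule 4).
With Lamtov and Dalnex, Kyeorn is earned (Rule 9).
With Kyeorn and Lamtov, Eskzor is earned (Rule 2).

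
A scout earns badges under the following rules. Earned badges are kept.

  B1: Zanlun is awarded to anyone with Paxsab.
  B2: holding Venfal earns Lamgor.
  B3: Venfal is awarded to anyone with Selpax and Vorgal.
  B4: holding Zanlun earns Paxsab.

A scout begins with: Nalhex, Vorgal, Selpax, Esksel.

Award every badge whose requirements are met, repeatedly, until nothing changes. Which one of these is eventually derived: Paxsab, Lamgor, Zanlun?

Lamgor

With Selpax and Vorgal, Venfal is earned (B3).
With Venfal, Lamgor is earned (B2).
Paxsab would need Zanlun (B4), but Zanlun is never earned. Zanlun would need Paxsab (B1), but Paxsab is never earned.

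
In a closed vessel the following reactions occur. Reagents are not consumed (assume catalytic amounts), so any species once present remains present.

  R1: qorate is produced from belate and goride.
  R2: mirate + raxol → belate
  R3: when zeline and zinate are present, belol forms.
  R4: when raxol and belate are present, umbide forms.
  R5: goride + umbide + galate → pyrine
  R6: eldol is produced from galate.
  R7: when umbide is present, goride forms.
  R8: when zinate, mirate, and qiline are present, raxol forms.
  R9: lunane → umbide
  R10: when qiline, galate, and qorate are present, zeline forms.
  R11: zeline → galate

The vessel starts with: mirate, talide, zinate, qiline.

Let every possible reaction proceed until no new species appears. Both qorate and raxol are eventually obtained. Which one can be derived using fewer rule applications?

raxol

raxol: zinate, mirate, and qiline present → raxol forms (R8). [1 rule application]
qorate: zinate, mirate, and qiline present → raxol forms (R8). mirate and raxol present → belate forms (R2). raxol and belate present → umbide forms (R4). umbide present → goride forms (R7). belate and goride present → qorate forms (R1). [5 rule applications]
raxol needs fewer.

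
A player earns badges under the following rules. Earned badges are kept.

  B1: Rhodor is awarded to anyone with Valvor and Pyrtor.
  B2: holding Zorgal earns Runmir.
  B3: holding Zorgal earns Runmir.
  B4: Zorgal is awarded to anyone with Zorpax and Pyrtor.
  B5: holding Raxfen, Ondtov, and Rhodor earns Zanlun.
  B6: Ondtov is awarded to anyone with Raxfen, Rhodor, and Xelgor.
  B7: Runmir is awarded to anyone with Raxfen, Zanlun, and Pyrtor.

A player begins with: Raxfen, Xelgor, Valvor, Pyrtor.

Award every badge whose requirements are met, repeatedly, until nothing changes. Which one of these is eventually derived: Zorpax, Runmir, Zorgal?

With Valvor and Pyrtor, Rhodor is earned (B1).
With Raxfen, Rhodor, and Xelgor, Ondtov is earned (B6).
With Raxfen, Ondtov, and Rhodor, Zanlun is earned (B5).
With Raxfen, Zanlun, and Pyrtor, Runmir is earned (B7).
Zorgal would need Zorpax and Pyrtor (B4), but Zorpax is never earned. No rule produces Zorpax, and it is not given.

Runmir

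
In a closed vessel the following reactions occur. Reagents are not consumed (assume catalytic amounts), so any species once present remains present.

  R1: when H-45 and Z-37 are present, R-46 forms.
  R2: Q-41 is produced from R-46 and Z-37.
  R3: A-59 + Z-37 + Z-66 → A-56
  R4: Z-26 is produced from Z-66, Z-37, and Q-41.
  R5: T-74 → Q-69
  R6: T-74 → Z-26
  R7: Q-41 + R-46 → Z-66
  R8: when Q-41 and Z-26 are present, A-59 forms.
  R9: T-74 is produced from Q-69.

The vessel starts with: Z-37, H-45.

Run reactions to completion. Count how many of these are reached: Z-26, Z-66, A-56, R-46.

H-45 and Z-37 present → R-46 forms (R1).
R-46 and Z-37 present → Q-41 forms (R2).
Q-41 and R-46 present → Z-66 forms (R7).
Z-66, Z-37, and Q-41 present → Z-26 forms (R4).
Q-41 and Z-26 present → A-59 forms (R8).
A-59, Z-37, and Z-66 present → A-56 forms (R3).
Z-26: reached.
Z-66: reached.
A-56: reached.
R-46: reached.
All 4 are reached.

4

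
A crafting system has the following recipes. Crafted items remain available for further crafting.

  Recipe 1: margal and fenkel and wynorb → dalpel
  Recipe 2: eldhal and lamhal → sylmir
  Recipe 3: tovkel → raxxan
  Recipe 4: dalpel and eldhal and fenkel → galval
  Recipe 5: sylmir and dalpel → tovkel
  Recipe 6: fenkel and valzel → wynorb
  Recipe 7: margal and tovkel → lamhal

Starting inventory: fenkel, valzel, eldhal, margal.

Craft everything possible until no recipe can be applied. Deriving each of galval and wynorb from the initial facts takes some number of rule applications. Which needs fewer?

wynorb: fenkel and valzel → wynorb (Recipe 6). [1 rule application]
galval: Using Recipe 6, fenkel and valzel make wynorb. margal and fenkel and wynorb → dalpel (Recipe 1). Using Recipe 4, dalpel, eldhal, and fenkel make galval. [3 rule applications]
wynorb needs fewer.

wynorb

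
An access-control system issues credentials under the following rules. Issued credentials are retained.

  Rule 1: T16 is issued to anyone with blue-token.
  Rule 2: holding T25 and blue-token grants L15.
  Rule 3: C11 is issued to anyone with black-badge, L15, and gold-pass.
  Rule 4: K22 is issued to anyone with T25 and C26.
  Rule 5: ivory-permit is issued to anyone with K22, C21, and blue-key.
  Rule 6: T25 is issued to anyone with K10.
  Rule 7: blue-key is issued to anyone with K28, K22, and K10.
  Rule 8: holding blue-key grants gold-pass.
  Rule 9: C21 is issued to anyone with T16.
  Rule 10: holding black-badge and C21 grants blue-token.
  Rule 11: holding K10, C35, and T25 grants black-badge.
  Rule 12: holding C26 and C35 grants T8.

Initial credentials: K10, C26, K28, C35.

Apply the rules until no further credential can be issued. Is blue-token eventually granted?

No

blue-token would need black-badge and C21 (Rule 10), but C21 is never granted.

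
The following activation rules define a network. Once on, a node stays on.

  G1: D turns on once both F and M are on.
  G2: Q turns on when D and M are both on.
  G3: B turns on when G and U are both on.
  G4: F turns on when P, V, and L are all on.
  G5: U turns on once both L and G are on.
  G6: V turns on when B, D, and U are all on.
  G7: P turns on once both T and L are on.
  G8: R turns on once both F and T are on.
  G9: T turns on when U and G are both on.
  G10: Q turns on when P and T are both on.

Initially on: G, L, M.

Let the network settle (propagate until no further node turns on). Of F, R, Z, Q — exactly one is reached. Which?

Q

G5: L and G on → U on.
U and G are on, so T turns on (G9).
T and L are on, so P turns on (G7).
G10: P and T on → Q on.
R would need F and T (G8), but F never turns on. No rule produces Z, and it is not given. F would need P, V, and L (G4), but V never turns on.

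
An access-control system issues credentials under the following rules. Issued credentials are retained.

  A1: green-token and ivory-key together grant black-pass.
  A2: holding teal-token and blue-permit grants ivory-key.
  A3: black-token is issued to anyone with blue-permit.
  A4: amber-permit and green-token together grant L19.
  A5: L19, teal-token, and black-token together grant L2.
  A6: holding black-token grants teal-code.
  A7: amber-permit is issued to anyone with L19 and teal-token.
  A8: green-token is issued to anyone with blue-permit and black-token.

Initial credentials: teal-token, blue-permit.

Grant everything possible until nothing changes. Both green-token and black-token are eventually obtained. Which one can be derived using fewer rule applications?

black-token

black-token: Holding blue-permit grants black-token (A3). [1 rule application]
green-token: Holding blue-permit grants black-token (A3). Holding blue-permit and black-token grants green-token (A8). [2 rule applications]
black-token needs fewer.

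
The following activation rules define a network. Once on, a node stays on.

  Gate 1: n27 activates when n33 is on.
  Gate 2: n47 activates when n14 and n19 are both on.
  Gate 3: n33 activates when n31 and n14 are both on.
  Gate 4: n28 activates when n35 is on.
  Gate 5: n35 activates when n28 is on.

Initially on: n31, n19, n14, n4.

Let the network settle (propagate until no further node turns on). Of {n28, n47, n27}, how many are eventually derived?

n31 and n14 are on, so n33 activates (Gate 3).
n14 and n19 are on, so n47 activates (Gate 2).
Gate 1: n33 on → n27 on.
n28 would need n35 (Gate 4), but n35 never turns on.
n47: reached.
n27: reached.
Reached: n47 and n27 — 2 of the 3.

2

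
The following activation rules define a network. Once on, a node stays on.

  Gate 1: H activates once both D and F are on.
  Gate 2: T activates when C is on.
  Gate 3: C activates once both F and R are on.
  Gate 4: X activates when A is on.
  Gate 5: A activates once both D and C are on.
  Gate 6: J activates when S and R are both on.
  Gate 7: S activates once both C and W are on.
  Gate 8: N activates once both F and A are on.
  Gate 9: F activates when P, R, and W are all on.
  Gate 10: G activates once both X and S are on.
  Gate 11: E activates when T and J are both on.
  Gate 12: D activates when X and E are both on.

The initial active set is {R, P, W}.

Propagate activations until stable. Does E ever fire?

Gate 9: P, R, and W on → F on.
Gate 3: F and R on → C on.
Gate 2: C on → T on.
Gate 7: C and W on → S on.
Gate 6: S and R on → J on.
T and J are on, so E activates (Gate 11).

Yes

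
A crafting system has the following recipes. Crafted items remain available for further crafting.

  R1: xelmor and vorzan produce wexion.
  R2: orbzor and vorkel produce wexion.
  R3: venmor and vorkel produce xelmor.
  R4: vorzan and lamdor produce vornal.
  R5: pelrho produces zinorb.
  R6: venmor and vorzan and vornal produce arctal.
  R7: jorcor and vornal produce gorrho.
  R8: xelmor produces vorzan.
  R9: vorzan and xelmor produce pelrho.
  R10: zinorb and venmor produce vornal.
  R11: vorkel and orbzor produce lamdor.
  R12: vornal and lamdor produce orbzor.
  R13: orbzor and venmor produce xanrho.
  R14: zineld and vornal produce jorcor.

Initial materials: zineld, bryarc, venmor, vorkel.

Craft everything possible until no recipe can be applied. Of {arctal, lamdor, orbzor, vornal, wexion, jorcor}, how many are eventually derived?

4

venmor and vorkel → xelmor (R3).
Using R8, xelmor makes vorzan.
Using R9, vorzan and xelmor make pelrho.
Using R1, xelmor and vorzan make wexion.
Using R5, pelrho makes zinorb.
zinorb and venmor → vornal (R10).
venmor and vorzan and vornal → arctal (R6).
zineld and vornal → jorcor (R14).
arctal: reached.
lamdor would need vorkel and orbzor (R11), but orbzor is never obtained.
orbzor would need vornal and lamdor (R12), but lamdor is never obtained.
vornal: reached.
wexion: reached.
jorcor: reached.
Reached: arctal, vornal, wexion, and jorcor — 4 of the 6.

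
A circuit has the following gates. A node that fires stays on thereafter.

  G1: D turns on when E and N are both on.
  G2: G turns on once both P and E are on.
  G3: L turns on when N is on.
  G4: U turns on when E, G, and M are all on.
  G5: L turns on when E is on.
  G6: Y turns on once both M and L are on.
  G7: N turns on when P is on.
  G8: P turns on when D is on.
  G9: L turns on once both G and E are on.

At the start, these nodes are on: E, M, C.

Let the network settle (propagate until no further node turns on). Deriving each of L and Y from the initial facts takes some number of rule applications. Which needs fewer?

L: E is on, so L turns on (G5). [1 rule application]
Y: G5: E on → L on. G6: M and L on → Y on. [2 rule applications]
L needs fewer.

L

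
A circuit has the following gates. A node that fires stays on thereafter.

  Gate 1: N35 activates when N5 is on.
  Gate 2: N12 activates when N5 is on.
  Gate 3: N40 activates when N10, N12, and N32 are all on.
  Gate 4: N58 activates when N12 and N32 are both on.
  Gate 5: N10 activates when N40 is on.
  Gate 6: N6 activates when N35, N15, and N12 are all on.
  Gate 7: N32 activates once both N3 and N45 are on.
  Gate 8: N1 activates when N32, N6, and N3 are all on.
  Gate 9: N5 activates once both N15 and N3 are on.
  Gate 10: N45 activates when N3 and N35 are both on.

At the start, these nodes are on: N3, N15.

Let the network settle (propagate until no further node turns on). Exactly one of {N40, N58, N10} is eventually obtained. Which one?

Gate 9: N15 and N3 on → N5 on.
Gate 1: N5 on → N35 on.
Gate 2: N5 on → N12 on.
Gate 10: N3 and N35 on → N45 on.
Gate 7: N3 and N45 on → N32 on.
Gate 4: N12 and N32 on → N58 on.
N40 would need N10, N12, and N32 (Gate 3), but N10 never turns on. N10 would need N40 (Gate 5), but N40 never turns on.

N58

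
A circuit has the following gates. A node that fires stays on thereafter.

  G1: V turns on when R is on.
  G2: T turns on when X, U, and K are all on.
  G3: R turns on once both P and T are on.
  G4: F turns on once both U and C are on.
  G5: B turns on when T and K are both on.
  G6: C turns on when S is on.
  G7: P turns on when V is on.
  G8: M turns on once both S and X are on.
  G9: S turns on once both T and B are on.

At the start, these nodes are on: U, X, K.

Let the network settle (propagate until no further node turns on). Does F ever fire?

Yes

X, U, and K are on, so T turns on (G2).
T and K are on, so B turns on (G5).
T and B are on, so S turns on (G9).
S is on, so C turns on (G6).
G4: U and C on → F on.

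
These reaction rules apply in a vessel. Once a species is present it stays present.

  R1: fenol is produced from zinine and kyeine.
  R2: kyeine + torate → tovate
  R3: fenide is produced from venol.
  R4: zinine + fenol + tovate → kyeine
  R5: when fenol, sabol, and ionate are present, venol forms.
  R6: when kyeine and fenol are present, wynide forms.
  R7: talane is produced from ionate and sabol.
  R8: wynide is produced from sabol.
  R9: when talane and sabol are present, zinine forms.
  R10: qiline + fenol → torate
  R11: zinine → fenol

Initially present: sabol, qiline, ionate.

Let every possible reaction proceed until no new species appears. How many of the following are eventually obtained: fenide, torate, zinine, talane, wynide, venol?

sabol present → wynide forms (R8).
ionate and sabol present → talane forms (R7).
talane and sabol present → zinine forms (R9).
zinine present → fenol forms (R11).
qiline and fenol present → torate forms (R10).
fenol, sabol, and ionate present → venol forms (R5).
venol present → fenide forms (R3).
fenide: reached.
torate: reached.
zinine: reached.
talane: reached.
wynide: reached.
venol: reached.
All 6 are reached.

6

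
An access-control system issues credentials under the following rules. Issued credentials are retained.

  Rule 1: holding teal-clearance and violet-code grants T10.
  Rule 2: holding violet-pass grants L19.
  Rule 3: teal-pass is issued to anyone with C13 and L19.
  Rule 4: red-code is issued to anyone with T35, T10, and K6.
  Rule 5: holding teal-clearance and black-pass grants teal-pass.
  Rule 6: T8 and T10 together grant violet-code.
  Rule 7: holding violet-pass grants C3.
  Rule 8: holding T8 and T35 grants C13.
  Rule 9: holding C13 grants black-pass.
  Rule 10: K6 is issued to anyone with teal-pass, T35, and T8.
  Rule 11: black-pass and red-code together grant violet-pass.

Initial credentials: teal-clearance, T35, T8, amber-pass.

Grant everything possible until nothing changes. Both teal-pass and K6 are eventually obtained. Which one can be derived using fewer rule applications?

teal-pass: Holding T8 and T35 grants C13 (Rule 8). Holding C13 grants black-pass (Rule 9). Holding teal-clearance and black-pass grants teal-pass (Rule 5). [3 rule applications]
K6: Holding T8 and T35 grants C13 (Rule 8). Holding C13 grants black-pass (Rule 9). Holding teal-clearance and black-pass grants teal-pass (Rule 5). Holding teal-pass, T35, and T8 grants K6 (Rule 10). [4 rule applications]
teal-pass needs fewer.

teal-pass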